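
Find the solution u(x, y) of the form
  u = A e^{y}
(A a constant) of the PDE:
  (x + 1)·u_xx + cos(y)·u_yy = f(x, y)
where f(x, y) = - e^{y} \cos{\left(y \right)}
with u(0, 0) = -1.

Substitute the ansatz u = A e^{y} into the left-hand side.
Derivatives of the ansatz:
  u_xx = 0
  u_yy = A e^{y}
Term by term:
  (x + 1)·u_xx = 0
  cos(y)·u_yy = A e^{y} \cos{\left(y \right)}
So the left-hand side equals
  A e^{y} \cos{\left(y \right)}
This must equal f(x, y) = - e^{y} \cos{\left(y \right)} identically.
Matching coefficients of the independent functions:
  [e^{y} \cos{\left(y \right)}]:  A = -1
Solving: A = -1.
Check against the point condition:
  u(0, 0) = -1  ⟹  A = -1  ✓
Hence u(x, y) = - e^{y}.

Answer: u(x, y) = - e^{y}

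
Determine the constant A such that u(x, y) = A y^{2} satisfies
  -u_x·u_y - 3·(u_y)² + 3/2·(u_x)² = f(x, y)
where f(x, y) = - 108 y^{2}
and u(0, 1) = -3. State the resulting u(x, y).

Answer: u(x, y) = - 3 y^{2}

Derivation:
Substitute the ansatz u = A y^{2} into the left-hand side.
Derivatives of the ansatz:
  u_x = 0
  u_y = 2 A y
Term by term:
  -u_x·u_y = 0
  -3·(u_y)² = - 12 A^{2} y^{2}
  3/2·(u_x)² = 0
So the left-hand side equals
  - 12 A^{2} y^{2}
This must equal f(x, y) = - 108 y^{2} identically.
Matching coefficients of the independent functions:
  [y^{2}]:  - 12 A^{2} = -108
These equations allow (A) = (-3) or (3).
Impose the point condition(s):
  u(0, 1) = -3  ⟹  A = -3
Only A = -3 satisfies everything.
Hence u(x, y) = - 3 y^{2}.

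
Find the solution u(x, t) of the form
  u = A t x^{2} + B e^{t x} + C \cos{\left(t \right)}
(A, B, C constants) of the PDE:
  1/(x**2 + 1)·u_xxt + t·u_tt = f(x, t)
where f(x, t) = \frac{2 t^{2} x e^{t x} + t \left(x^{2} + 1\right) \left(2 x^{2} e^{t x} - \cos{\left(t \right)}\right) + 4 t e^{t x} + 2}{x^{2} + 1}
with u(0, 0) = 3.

Answer: u(x, t) = t x^{2} + 2 e^{t x} + \cos{\left(t \right)}

Derivation:
Substitute the ansatz u = A t x^{2} + B e^{t x} + C \cos{\left(t \right)} into the left-hand side.
Derivatives of the ansatz:
  u_xxt = 2 A + B t^{2} x e^{t x} + 2 B t e^{t x}
  u_tt = B x^{2} e^{t x} - C \cos{\left(t \right)}
Term by term:
  1/(x**2 + 1)·u_xxt = \frac{2 A}{x^{2} + 1} + \frac{B t^{2} x e^{t x}}{x^{2} + 1} + \frac{2 B t e^{t x}}{x^{2} + 1}
  t·u_tt = B t x^{2} e^{t x} - C t \cos{\left(t \right)}
So the left-hand side equals
  \frac{2 A}{x^{2} + 1} + \frac{B t^{2} x e^{t x}}{x^{2} + 1} + B t x^{2} e^{t x} + \frac{2 B t e^{t x}}{x^{2} + 1} - C t \cos{\left(t \right)}
This must equal f(x, t) identically; expanded, f = \frac{2 t^{2} x e^{t x}}{x^{2} + 1} + 2 t x^{2} e^{t x} - t \cos{\left(t \right)} + \frac{4 t e^{t x}}{x^{2} + 1} + \frac{2}{x^{2} + 1}.
Matching coefficients of the independent functions:
  [t \cos{\left(t \right)}]:  - C = -1
  [t x^{2} e^{t x}, \frac{t^{2} x e^{t x}}{x^{2} + 1}]:  B = 2
  [\frac{t e^{t x}}{x^{2} + 1}]:  2 B = 4
  [\frac{1}{x^{2} + 1}]:  2 A = 2
Solving: A = 1, B = 2, C = 1.
Check against the point condition:
  u(0, 0) = 3  ⟹  B + C = 3  ✓
Hence u(x, t) = t x^{2} + 2 e^{t x} + \cos{\left(t \right)}.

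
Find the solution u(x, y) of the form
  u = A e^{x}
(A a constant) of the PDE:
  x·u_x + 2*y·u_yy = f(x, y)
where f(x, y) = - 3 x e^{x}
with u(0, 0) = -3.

Substitute the ansatz u = A e^{x} into the left-hand side.
Derivatives of the ansatz:
  u_x = A e^{x}
  u_yy = 0
Term by term:
  x·u_x = A x e^{x}
  2*y·u_yy = 0
So the left-hand side equals
  A x e^{x}
This must equal f(x, y) = - 3 x e^{x} identically.
Matching coefficients of the independent functions:
  [x e^{x}]:  A = -3
Solving: A = -3.
Check against the point condition:
  u(0, 0) = -3  ⟹  A = -3  ✓
Hence u(x, y) = - 3 e^{x}.

Answer: u(x, y) = - 3 e^{x}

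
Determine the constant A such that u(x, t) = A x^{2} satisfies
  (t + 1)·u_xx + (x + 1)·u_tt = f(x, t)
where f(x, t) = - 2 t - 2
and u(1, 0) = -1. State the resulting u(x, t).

Substitute the ansatz u = A x^{2} into the left-hand side.
Derivatives of the ansatz:
  u_xx = 2 A
  u_tt = 0
Term by term:
  (t + 1)·u_xx = 2 A t + 2 A
  (x + 1)·u_tt = 0
So the left-hand side equals
  2 A t + 2 A
This must equal f(x, t) = - 2 t - 2 identically.
Matching coefficients of the independent functions:
  [constant term, t]:  2 A = -2
Solving: A = -1.
Check against the point condition:
  u(1, 0) = -1  ⟹  A = -1  ✓
Hence u(x, t) = - x^{2}.

Answer: u(x, t) = - x^{2}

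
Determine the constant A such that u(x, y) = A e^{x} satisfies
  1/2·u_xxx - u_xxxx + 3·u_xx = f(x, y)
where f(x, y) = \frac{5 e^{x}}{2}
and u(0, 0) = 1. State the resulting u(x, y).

Substitute the ansatz u = A e^{x} into the left-hand side.
Derivatives of the ansatz:
  u_xxx = A e^{x}
  u_xxxx = A e^{x}
  u_xx = A e^{x}
Term by term:
  1/2·u_xxx = \frac{A e^{x}}{2}
  -u_xxxx = - A e^{x}
  3·u_xx = 3 A e^{x}
So the left-hand side equals
  \frac{5 A e^{x}}{2}
This must equal f(x, y) = \frac{5 e^{x}}{2} identically.
Matching coefficients of the independent functions:
  [e^{x}]:  \frac{5 A}{2} = \frac{5}{2}
Solving: A = 1.
Check against the point condition:
  u(0, 0) = 1  ⟹  A = 1  ✓
Hence u(x, y) = e^{x}.

Answer: u(x, y) = e^{x}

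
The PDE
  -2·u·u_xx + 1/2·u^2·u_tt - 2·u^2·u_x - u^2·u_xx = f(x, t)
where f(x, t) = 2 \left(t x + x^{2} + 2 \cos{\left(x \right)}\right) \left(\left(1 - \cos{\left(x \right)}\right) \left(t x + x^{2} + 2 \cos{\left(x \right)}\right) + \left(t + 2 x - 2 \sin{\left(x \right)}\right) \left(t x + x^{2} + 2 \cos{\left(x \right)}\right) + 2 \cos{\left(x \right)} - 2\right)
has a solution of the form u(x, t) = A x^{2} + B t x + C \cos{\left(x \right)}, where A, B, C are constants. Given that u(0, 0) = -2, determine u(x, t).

Substitute the ansatz u = A x^{2} + B t x + C \cos{\left(x \right)} into the left-hand side.
Derivatives of the ansatz:
  u_xx = 2 A - C \cos{\left(x \right)}
  u_tt = 0
  u_x = 2 A x + B t - C \sin{\left(x \right)}
Term by term:
  -2·u·u_xx = - 4 A^{2} x^{2} - 4 A B t x + 2 A C x^{2} \cos{\left(x \right)} - 4 A C \cos{\left(x \right)} + 2 B C t x \cos{\left(x \right)} + 2 C^{2} \cos^{2}{\left(x \right)}
  1/2·u^2·u_tt = 0
  -2·u^2·u_x = - 4 A^{3} x^{5} - 10 A^{2} B t x^{4} + 2 A^{2} C x^{4} \sin{\left(x \right)} - 8 A^{2} C x^{3} \cos{\left(x \right)} - 8 A B^{2} t^{2} x^{3} + 4 A B C t x^{3} \sin{\left(x \right)} - 12 A B C t x^{2} \cos{\left(x \right)} + 4 A C^{2} x^{2} \sin{\left(x \right)} \cos{\left(x \right)} - 4 A C^{2} x \cos^{2}{\left(x \right)} - 2 B^{3} t^{3} x^{2} + 2 B^{2} C t^{2} x^{2} \sin{\left(x \right)} - 4 B^{2} C t^{2} x \cos{\left(x \right)} + 4 B C^{2} t x \sin{\left(x \right)} \cos{\left(x \right)} - 2 B C^{2} t \cos^{2}{\left(x \right)} + 2 C^{3} \sin{\left(x \right)} \cos^{2}{\left(x \right)}
  -u^2·u_xx = - 2 A^{3} x^{4} - 4 A^{2} B t x^{3} + A^{2} C x^{4} \cos{\left(x \right)} - 4 A^{2} C x^{2} \cos{\left(x \right)} - 2 A B^{2} t^{2} x^{2} + 2 A B C t x^{3} \cos{\left(x \right)} - 4 A B C t x \cos{\left(x \right)} + 2 A C^{2} x^{2} \cos^{2}{\left(x \right)} - 2 A C^{2} \cos^{2}{\left(x \right)} + B^{2} C t^{2} x^{2} \cos{\left(x \right)} + 2 B C^{2} t x \cos^{2}{\left(x \right)} + C^{3} \cos^{3}{\left(x \right)}
Sum these and collect like terms in the independent variables.
This must equal f(x, t) identically; expanded, f = 2 t^{3} x^{2} + 8 t^{2} x^{3} - 4 t^{2} x^{2} \sin{\left(x \right)} - 2 t^{2} x^{2} \cos{\left(x \right)} + 2 t^{2} x^{2} + 8 t^{2} x \cos{\left(x \right)} + 10 t x^{4} - 8 t x^{3} \sin{\left(x \right)} - 4 t x^{3} \cos{\left(x \right)} + 4 t x^{3} + 24 t x^{2} \cos{\left(x \right)} - 16 t x \sin{\left(x \right)} \cos{\left(x \right)} - 8 t x \cos^{2}{\left(x \right)} + 12 t x \cos{\left(x \right)} - 4 t x + 8 t \cos^{2}{\left(x \right)} + 4 x^{5} - 4 x^{4} \sin{\left(x \right)} - 2 x^{4} \cos{\left(x \right)} + 2 x^{4} + 16 x^{3} \cos{\left(x \right)} - 16 x^{2} \sin{\left(x \right)} \cos{\left(x \right)} - 8 x^{2} \cos^{2}{\left(x \right)} + 12 x^{2} \cos{\left(x \right)} - 4 x^{2} + 16 x \cos^{2}{\left(x \right)} - 16 \sin{\left(x \right)} \cos^{2}{\left(x \right)} - 8 \cos^{3}{\left(x \right)} + 16 \cos^{2}{\left(x \right)} - 8 \cos{\left(x \right)}.
Matching coefficients of the independent functions:
(each divided by its leading coefficient; functions giving the same equation are listed together)
  [x^{2}]:  A^{2} - 1 = 0
  [x^{4}, x^{5}]:  A^{3} + 1 = 0
  [t x]:  A B - 1 = 0
  [t x^{3}, t x^{4}]:  A^{2} B + 1 = 0
  [t \cos^{2}{\left(x \right)}, t x \cos^{2}{\left(x \right)}, t x \sin{\left(x \right)} \cos{\left(x \right)}]:  B C^{2} + 4 = 0
  [t^{2} x^{2}, t^{2} x^{3}]:  A B^{2} + 1 = 0
  [t^{3} x^{2}]:  B^{3} + 1 = 0
  [x \cos^{2}{\left(x \right)}, x^{2} \cos^{2}{\left(x \right)}, x^{2} \sin{\left(x \right)} \cos{\left(x \right)}]:  A C^{2} + 4 = 0
  [x^{2} \cos{\left(x \right)}]:  A^{2} C - \frac{A C}{2} + 3 = 0
  [x^{3} \cos{\left(x \right)}, x^{4} \sin{\left(x \right)}, x^{4} \cos{\left(x \right)}]:  A^{2} C + 2 = 0
  [\sin{\left(x \right)} \cos^{2}{\left(x \right)}, \cos^{3}{\left(x \right)}]:  C^{3} + 8 = 0
  [t x \cos{\left(x \right)}]:  A B C - \frac{B C}{2} + 3 = 0
  [t x^{2} \cos{\left(x \right)}, t x^{3} \sin{\left(x \right)}, t x^{3} \cos{\left(x \right)}]:  A B C + 2 = 0
  [t^{2} x \cos{\left(x \right)}, t^{2} x^{2} \sin{\left(x \right)}, t^{2} x^{2} \cos{\left(x \right)}]:  B^{2} C + 2 = 0
  [\cos{\left(x \right)}]:  A C - 2 = 0
  [\cos^{2}{\left(x \right)}]:  A C^{2} - C^{2} + 8 = 0
Solving: A = -1, B = -1, C = -2.
Check against the point condition:
  u(0, 0) = -2  ⟹  C = -2  ✓
Hence u(x, t) = - t x - x^{2} - 2 \cos{\left(x \right)}.

Answer: u(x, t) = - t x - x^{2} - 2 \cos{\left(x \right)}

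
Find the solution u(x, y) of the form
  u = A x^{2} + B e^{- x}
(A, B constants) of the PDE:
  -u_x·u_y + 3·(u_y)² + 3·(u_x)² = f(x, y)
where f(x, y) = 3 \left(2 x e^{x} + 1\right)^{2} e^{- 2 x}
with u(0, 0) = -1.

Substitute the ansatz u = A x^{2} + B e^{- x} into the left-hand side.
Derivatives of the ansatz:
  u_x = 2 A x - B e^{- x}
  u_y = 0
Term by term:
  -u_x·u_y = 0
  3·(u_y)² = 0
  3·(u_x)² = 12 A^{2} x^{2} - 12 A B x e^{- x} + 3 B^{2} e^{- 2 x}
So the left-hand side equals
  12 A^{2} x^{2} - 12 A B x e^{- x} + 3 B^{2} e^{- 2 x}
This must equal f(x, y) identically; expanded, f = 12 x^{2} + 12 x e^{- x} + 3 e^{- 2 x}.
Matching coefficients of the independent functions:
  [x^{2}]:  12 A^{2} = 12
  [x e^{- x}]:  - 12 A B = 12
  [e^{- 2 x}]:  3 B^{2} = 3
These equations allow (A, B) = (-1, 1) or (1, -1).
Impose the point condition(s):
  u(0, 0) = -1  ⟹  B = -1
Only A = 1, B = -1 satisfies everything.
Hence u(x, y) = x^{2} - e^{- x}.

Answer: u(x, y) = x^{2} - e^{- x}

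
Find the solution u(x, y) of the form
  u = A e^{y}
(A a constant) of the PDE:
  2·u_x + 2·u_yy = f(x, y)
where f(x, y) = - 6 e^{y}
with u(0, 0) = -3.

Answer: u(x, y) = - 3 e^{y}

Derivation:
Substitute the ansatz u = A e^{y} into the left-hand side.
Derivatives of the ansatz:
  u_x = 0
  u_yy = A e^{y}
Term by term:
  2·u_x = 0
  2·u_yy = 2 A e^{y}
So the left-hand side equals
  2 A e^{y}
This must equal f(x, y) = - 6 e^{y} identically.
Matching coefficients of the independent functions:
  [e^{y}]:  2 A = -6
Solving: A = -3.
Check against the point condition:
  u(0, 0) = -3  ⟹  A = -3  ✓
Hence u(x, y) = - 3 e^{y}.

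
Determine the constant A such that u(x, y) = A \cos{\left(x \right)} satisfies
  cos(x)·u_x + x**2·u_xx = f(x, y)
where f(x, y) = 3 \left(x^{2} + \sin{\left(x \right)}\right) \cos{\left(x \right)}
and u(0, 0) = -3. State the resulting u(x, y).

Substitute the ansatz u = A \cos{\left(x \right)} into the left-hand side.
Derivatives of the ansatz:
  u_x = - A \sin{\left(x \right)}
  u_xx = - A \cos{\left(x \right)}
Term by term:
  cos(x)·u_x = - A \sin{\left(x \right)} \cos{\left(x \right)}
  x**2·u_xx = - A x^{2} \cos{\left(x \right)}
So the left-hand side equals
  - A x^{2} \cos{\left(x \right)} - A \sin{\left(x \right)} \cos{\left(x \right)}
This must equal f(x, y) identically; expanded, f = 3 x^{2} \cos{\left(x \right)} + 3 \sin{\left(x \right)} \cos{\left(x \right)}.
Matching coefficients of the independent functions:
  [x^{2} \cos{\left(x \right)}, \sin{\left(x \right)} \cos{\left(x \right)}]:  - A = 3
Solving: A = -3.
Check against the point condition:
  u(0, 0) = -3  ⟹  A = -3  ✓
Hence u(x, y) = - 3 \cos{\left(x \right)}.

Answer: u(x, y) = - 3 \cos{\left(x \right)}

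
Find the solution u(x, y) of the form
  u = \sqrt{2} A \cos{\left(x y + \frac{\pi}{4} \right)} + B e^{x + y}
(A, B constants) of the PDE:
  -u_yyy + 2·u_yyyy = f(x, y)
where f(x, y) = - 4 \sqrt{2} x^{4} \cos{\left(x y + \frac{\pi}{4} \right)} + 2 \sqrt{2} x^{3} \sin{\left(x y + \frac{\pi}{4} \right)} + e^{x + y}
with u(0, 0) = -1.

Substitute the ansatz u = \sqrt{2} A \cos{\left(x y + \frac{\pi}{4} \right)} + B e^{x + y} into the left-hand side.
Derivatives of the ansatz:
  u_yyy = \sqrt{2} A x^{3} \sin{\left(x y + \frac{\pi}{4} \right)} + B e^{x} e^{y}
  u_yyyy = \sqrt{2} A x^{4} \cos{\left(x y + \frac{\pi}{4} \right)} + B e^{x} e^{y}
Term by term:
  -u_yyy = - \sqrt{2} A x^{3} \sin{\left(x y + \frac{\pi}{4} \right)} - B e^{x} e^{y}
  2·u_yyyy = 2 \sqrt{2} A x^{4} \cos{\left(x y + \frac{\pi}{4} \right)} + 2 B e^{x} e^{y}
So the left-hand side equals
  2 \sqrt{2} A x^{4} \cos{\left(x y + \frac{\pi}{4} \right)} - \sqrt{2} A x^{3} \sin{\left(x y + \frac{\pi}{4} \right)} + B e^{x} e^{y}
This must equal f(x, y) identically; expanded, f = - 4 \sqrt{2} x^{4} \cos{\left(x y + \frac{\pi}{4} \right)} + 2 \sqrt{2} x^{3} \sin{\left(x y + \frac{\pi}{4} \right)} + e^{x} e^{y}.
Matching coefficients of the independent functions:
  [e^{x} e^{y}]:  B = 1
  [\sqrt{2} x^{3} \sin{\left(x y + \frac{\pi}{4} \right)}]:  - A = 2
  [\sqrt{2} x^{4} \cos{\left(x y + \frac{\pi}{4} \right)}]:  2 A = -4
Solving: A = -2, B = 1.
Check against the point condition:
  u(0, 0) = -1  ⟹  A + B = -1  ✓
Hence u(x, y) = e^{x + y} - 2 \sqrt{2} \cos{\left(x y + \frac{\pi}{4} \right)}.

Answer: u(x, y) = e^{x + y} - 2 \sqrt{2} \cos{\left(x y + \frac{\pi}{4} \right)}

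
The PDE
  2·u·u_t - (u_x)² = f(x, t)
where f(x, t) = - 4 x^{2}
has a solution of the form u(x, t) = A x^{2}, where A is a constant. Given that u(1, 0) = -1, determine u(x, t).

Substitute the ansatz u = A x^{2} into the left-hand side.
Derivatives of the ansatz:
  u_t = 0
  u_x = 2 A x
Term by term:
  2·u·u_t = 0
  -(u_x)² = - 4 A^{2} x^{2}
So the left-hand side equals
  - 4 A^{2} x^{2}
This must equal f(x, t) = - 4 x^{2} identically.
Matching coefficients of the independent functions:
  [x^{2}]:  - 4 A^{2} = -4
These equations allow (A) = (-1) or (1).
Impose the point condition(s):
  u(1, 0) = -1  ⟹  A = -1
Only A = -1 satisfies everything.
Hence u(x, t) = - x^{2}.

Answer: u(x, t) = - x^{2}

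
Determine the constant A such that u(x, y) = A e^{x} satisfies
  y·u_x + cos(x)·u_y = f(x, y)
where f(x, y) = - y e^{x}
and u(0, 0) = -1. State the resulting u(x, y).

Substitute the ansatz u = A e^{x} into the left-hand side.
Derivatives of the ansatz:
  u_x = A e^{x}
  u_y = 0
Term by term:
  y·u_x = A y e^{x}
  cos(x)·u_y = 0
So the left-hand side equals
  A y e^{x}
This must equal f(x, y) = - y e^{x} identically.
Matching coefficients of the independent functions:
  [y e^{x}]:  A = -1
Solving: A = -1.
Check against the point condition:
  u(0, 0) = -1  ⟹  A = -1  ✓
Hence u(x, y) = - e^{x}.

Answer: u(x, y) = - e^{x}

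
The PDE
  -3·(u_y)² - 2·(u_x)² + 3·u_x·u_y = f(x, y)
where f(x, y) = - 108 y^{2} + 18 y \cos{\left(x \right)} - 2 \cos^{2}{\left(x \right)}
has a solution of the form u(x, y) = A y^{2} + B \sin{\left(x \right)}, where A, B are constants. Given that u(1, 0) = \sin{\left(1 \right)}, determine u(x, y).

Substitute the ansatz u = A y^{2} + B \sin{\left(x \right)} into the left-hand side.
Derivatives of the ansatz:
  u_y = 2 A y
  u_x = B \cos{\left(x \right)}
Term by term:
  -3·(u_y)² = - 12 A^{2} y^{2}
  -2·(u_x)² = - 2 B^{2} \cos^{2}{\left(x \right)}
  3·u_x·u_y = 6 A B y \cos{\left(x \right)}
So the left-hand side equals
  - 12 A^{2} y^{2} + 6 A B y \cos{\left(x \right)} - 2 B^{2} \cos^{2}{\left(x \right)}
This must equal f(x, y) = - 108 y^{2} + 18 y \cos{\left(x \right)} - 2 \cos^{2}{\left(x \right)} identically.
Matching coefficients of the independent functions:
  [y^{2}]:  - 12 A^{2} = -108
  [y \cos{\left(x \right)}]:  6 A B = 18
  [\cos^{2}{\left(x \right)}]:  - 2 B^{2} = -2
These equations allow (A, B) = (-3, -1) or (3, 1).
Impose the point condition(s):
  u(1, 0) = \sin{\left(1 \right)}  ⟹  B \sin{\left(1 \right)} = \sin{\left(1 \right)}
Only A = 3, B = 1 satisfies everything.
Hence u(x, y) = 3 y^{2} + \sin{\left(x \right)}.

Answer: u(x, y) = 3 y^{2} + \sin{\left(x \right)}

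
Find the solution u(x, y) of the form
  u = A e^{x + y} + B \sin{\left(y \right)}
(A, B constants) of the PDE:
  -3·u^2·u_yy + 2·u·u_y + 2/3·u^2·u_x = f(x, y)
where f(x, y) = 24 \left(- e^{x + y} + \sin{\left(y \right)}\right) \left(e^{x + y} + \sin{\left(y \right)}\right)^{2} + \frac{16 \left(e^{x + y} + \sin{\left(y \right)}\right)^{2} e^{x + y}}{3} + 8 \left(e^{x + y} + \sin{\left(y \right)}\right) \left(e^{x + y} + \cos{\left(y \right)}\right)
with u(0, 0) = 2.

Substitute the ansatz u = A e^{x + y} + B \sin{\left(y \right)} into the left-hand side.
Derivatives of the ansatz:
  u_yy = A e^{x} e^{y} - B \sin{\left(y \right)}
  u_y = A e^{x} e^{y} + B \cos{\left(y \right)}
  u_x = A e^{x} e^{y}
Term by term:
  -3·u^2·u_yy = - 3 A^{3} e^{3 x} e^{3 y} - 3 A^{2} B e^{2 x} e^{2 y} \sin{\left(y \right)} + 3 A B^{2} e^{x} e^{y} \sin^{2}{\left(y \right)} + 3 B^{3} \sin^{3}{\left(y \right)}
  2·u·u_y = 2 A^{2} e^{2 x} e^{2 y} + 2 A B e^{x} e^{y} \sin{\left(y \right)} + 2 A B e^{x} e^{y} \cos{\left(y \right)} + 2 B^{2} \sin{\left(y \right)} \cos{\left(y \right)}
  2/3·u^2·u_x = \frac{2 A^{3} e^{3 x} e^{3 y}}{3} + \frac{4 A^{2} B e^{2 x} e^{2 y} \sin{\left(y \right)}}{3} + \frac{2 A B^{2} e^{x} e^{y} \sin^{2}{\left(y \right)}}{3}
So the left-hand side equals
  - \frac{7 A^{3} e^{3 x} e^{3 y}}{3} - \frac{5 A^{2} B e^{2 x} e^{2 y} \sin{\left(y \right)}}{3} + 2 A^{2} e^{2 x} e^{2 y} + \frac{11 A B^{2} e^{x} e^{y} \sin^{2}{\left(y \right)}}{3} + 2 A B e^{x} e^{y} \sin{\left(y \right)} + 2 A B e^{x} e^{y} \cos{\left(y \right)} + 3 B^{3} \sin^{3}{\left(y \right)} + 2 B^{2} \sin{\left(y \right)} \cos{\left(y \right)}
This must equal f(x, y) identically; expanded, f = - \frac{56 e^{3 x} e^{3 y}}{3} - \frac{40 e^{2 x} e^{2 y} \sin{\left(y \right)}}{3} + 8 e^{2 x} e^{2 y} + \frac{88 e^{x} e^{y} \sin^{2}{\left(y \right)}}{3} + 8 e^{x} e^{y} \sin{\left(y \right)} + 8 e^{x} e^{y} \cos{\left(y \right)} + 24 \sin^{3}{\left(y \right)} + 8 \sin{\left(y \right)} \cos{\left(y \right)}.
Matching coefficients of the independent functions:
  [e^{2 x} e^{2 y}]:  2 A^{2} = 8
  [e^{3 x} e^{3 y}]:  - \frac{7 A^{3}}{3} = - \frac{56}{3}
  [\sin{\left(y \right)} \cos{\left(y \right)}]:  2 B^{2} = 8
  [e^{x} e^{y} \sin{\left(y \right)}, e^{x} e^{y} \cos{\left(y \right)}]:  2 A B = 8
  [e^{x} e^{y} \sin^{2}{\left(y \right)}]:  \frac{11 A B^{2}}{3} = \frac{88}{3}
  [e^{2 x} e^{2 y} \sin{\left(y \right)}]:  - \frac{5 A^{2} B}{3} = - \frac{40}{3}
  [\sin^{3}{\left(y \right)}]:  3 B^{3} = 24
Solving: A = 2, B = 2.
Check against the point condition:
  u(0, 0) = 2  ⟹  A = 2  ✓
Hence u(x, y) = 2 e^{x + y} + 2 \sin{\left(y \right)}.

Answer: u(x, y) = 2 e^{x + y} + 2 \sin{\left(y \right)}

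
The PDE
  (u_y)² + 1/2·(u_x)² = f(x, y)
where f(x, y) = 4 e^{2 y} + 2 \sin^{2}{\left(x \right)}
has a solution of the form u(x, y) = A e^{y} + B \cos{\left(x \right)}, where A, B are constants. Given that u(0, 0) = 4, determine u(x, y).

Answer: u(x, y) = 2 e^{y} + 2 \cos{\left(x \right)}

Derivation:
Substitute the ansatz u = A e^{y} + B \cos{\left(x \right)} into the left-hand side.
Derivatives of the ansatz:
  u_y = A e^{y}
  u_x = - B \sin{\left(x \right)}
Term by term:
  (u_y)² = A^{2} e^{2 y}
  1/2·(u_x)² = \frac{B^{2} \sin^{2}{\left(x \right)}}{2}
So the left-hand side equals
  A^{2} e^{2 y} + \frac{B^{2} \sin^{2}{\left(x \right)}}{2}
This must equal f(x, y) = 4 e^{2 y} + 2 \sin^{2}{\left(x \right)} identically.
Matching coefficients of the independent functions:
  [e^{2 y}]:  A^{2} = 4
  [\sin^{2}{\left(x \right)}]:  \frac{B^{2}}{2} = 2
These equations allow (A, B) = (-2, -2) or (-2, 2) or (2, -2) or (2, 2).
Impose the point condition(s):
  u(0, 0) = 4  ⟹  A + B = 4
Only A = 2, B = 2 satisfies everything.
Hence u(x, y) = 2 e^{y} + 2 \cos{\left(x \right)}.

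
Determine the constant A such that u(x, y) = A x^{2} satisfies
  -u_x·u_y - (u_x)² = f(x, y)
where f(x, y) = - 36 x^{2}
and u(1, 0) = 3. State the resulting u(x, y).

Substitute the ansatz u = A x^{2} into the left-hand side.
Derivatives of the ansatz:
  u_x = 2 A x
  u_y = 0
Term by term:
  -u_x·u_y = 0
  -(u_x)² = - 4 A^{2} x^{2}
So the left-hand side equals
  - 4 A^{2} x^{2}
This must equal f(x, y) = - 36 x^{2} identically.
Matching coefficients of the independent functions:
  [x^{2}]:  - 4 A^{2} = -36
These equations allow (A) = (-3) or (3).
Impose the point condition(s):
  u(1, 0) = 3  ⟹  A = 3
Only A = 3 satisfies everything.
Hence u(x, y) = 3 x^{2}.

Answer: u(x, y) = 3 x^{2}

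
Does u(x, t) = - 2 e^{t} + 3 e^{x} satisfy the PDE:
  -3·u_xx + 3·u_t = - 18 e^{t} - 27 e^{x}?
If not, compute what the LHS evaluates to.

Evaluate each term of the left-hand side for u = - 2 e^{t} + 3 e^{x}.
Derivatives:
  u_xx = 3 e^{x}
  u_t = - 2 e^{t}
Terms:
  -3·u_xx = - 9 e^{x}
  3·u_t = - 6 e^{t}
Sum: LHS = - 6 e^{t} - 9 e^{x}
Given right-hand side: - 18 e^{t} - 27 e^{x}. Difference LHS − RHS = 12 e^{t} + 18 e^{x} ≠ 0, so u is not a solution.

Answer: No, the LHS evaluates to - 6 e^{t} - 9 e^{x}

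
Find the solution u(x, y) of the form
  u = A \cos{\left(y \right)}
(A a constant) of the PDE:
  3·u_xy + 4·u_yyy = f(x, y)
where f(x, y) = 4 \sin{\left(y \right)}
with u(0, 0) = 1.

Answer: u(x, y) = \cos{\left(y \right)}

Derivation:
Substitute the ansatz u = A \cos{\left(y \right)} into the left-hand side.
Derivatives of the ansatz:
  u_xy = 0
  u_yyy = A \sin{\left(y \right)}
Term by term:
  3·u_xy = 0
  4·u_yyy = 4 A \sin{\left(y \right)}
So the left-hand side equals
  4 A \sin{\left(y \right)}
This must equal f(x, y) = 4 \sin{\left(y \right)} identically.
Matching coefficients of the independent functions:
  [\sin{\left(y \right)}]:  4 A = 4
Solving: A = 1.
Check against the point condition:
  u(0, 0) = 1  ⟹  A = 1  ✓
Hence u(x, y) = \cos{\left(y \right)}.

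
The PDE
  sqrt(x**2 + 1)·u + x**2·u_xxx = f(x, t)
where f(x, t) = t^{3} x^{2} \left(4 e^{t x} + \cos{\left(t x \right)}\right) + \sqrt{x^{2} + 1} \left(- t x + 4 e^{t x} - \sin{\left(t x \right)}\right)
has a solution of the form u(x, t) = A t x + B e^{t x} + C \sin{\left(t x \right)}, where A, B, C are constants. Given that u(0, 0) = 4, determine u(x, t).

Substitute the ansatz u = A t x + B e^{t x} + C \sin{\left(t x \right)} into the left-hand side.
Derivatives of the ansatz:
  u_xxx = B t^{3} e^{t x} - C t^{3} \cos{\left(t x \right)}
Term by term:
  sqrt(x**2 + 1)·u = A t x \sqrt{x^{2} + 1} + B \sqrt{x^{2} + 1} e^{t x} + C \sqrt{x^{2} + 1} \sin{\left(t x \right)}
  x**2·u_xxx = B t^{3} x^{2} e^{t x} - C t^{3} x^{2} \cos{\left(t x \right)}
So the left-hand side equals
  A t x \sqrt{x^{2} + 1} + B t^{3} x^{2} e^{t x} + B \sqrt{x^{2} + 1} e^{t x} - C t^{3} x^{2} \cos{\left(t x \right)} + C \sqrt{x^{2} + 1} \sin{\left(t x \right)}
This must equal f(x, t) identically; expanded, f = 4 t^{3} x^{2} e^{t x} + t^{3} x^{2} \cos{\left(t x \right)} - t x \sqrt{x^{2} + 1} + 4 \sqrt{x^{2} + 1} e^{t x} - \sqrt{x^{2} + 1} \sin{\left(t x \right)}.
Matching coefficients of the independent functions:
  [\sqrt{x^{2} + 1} e^{t x}, t^{3} x^{2} e^{t x}]:  B = 4
  [\sqrt{x^{2} + 1} \sin{\left(t x \right)}]:  C = -1
  [t x \sqrt{x^{2} + 1}]:  A = -1
  [t^{3} x^{2} \cos{\left(t x \right)}]:  - C = 1
Solving: A = -1, B = 4, C = -1.
Check against the point condition:
  u(0, 0) = 4  ⟹  B = 4  ✓
Hence u(x, t) = - t x + 4 e^{t x} - \sin{\left(t x \right)}.

Answer: u(x, t) = - t x + 4 e^{t x} - \sin{\left(t x \right)}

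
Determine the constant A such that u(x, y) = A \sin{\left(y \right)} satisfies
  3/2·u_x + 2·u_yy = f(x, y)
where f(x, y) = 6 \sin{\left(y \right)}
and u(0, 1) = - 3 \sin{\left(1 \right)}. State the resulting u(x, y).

Substitute the ansatz u = A \sin{\left(y \right)} into the left-hand side.
Derivatives of the ansatz:
  u_x = 0
  u_yy = - A \sin{\left(y \right)}
Term by term:
  3/2·u_x = 0
  2·u_yy = - 2 A \sin{\left(y \right)}
So the left-hand side equals
  - 2 A \sin{\left(y \right)}
This must equal f(x, y) = 6 \sin{\left(y \right)} identically.
Matching coefficients of the independent functions:
  [\sin{\left(y \right)}]:  - 2 A = 6
Solving: A = -3.
Check against the point condition:
  u(0, 1) = - 3 \sin{\left(1 \right)}  ⟹  A \sin{\left(1 \right)} = - 3 \sin{\left(1 \right)}  ✓
Hence u(x, y) = - 3 \sin{\left(y \right)}.

Answer: u(x, y) = - 3 \sin{\left(y \right)}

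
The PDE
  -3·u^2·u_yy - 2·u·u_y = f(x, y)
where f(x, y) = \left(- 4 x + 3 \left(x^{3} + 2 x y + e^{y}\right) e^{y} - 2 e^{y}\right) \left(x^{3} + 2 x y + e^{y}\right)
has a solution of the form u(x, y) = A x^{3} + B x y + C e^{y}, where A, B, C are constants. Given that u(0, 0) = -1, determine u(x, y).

Substitute the ansatz u = A x^{3} + B x y + C e^{y} into the left-hand side.
Derivatives of the ansatz:
  u_yy = C e^{y}
  u_y = B x + C e^{y}
Term by term:
  -3·u^2·u_yy = - 3 A^{2} C x^{6} e^{y} - 6 A B C x^{4} y e^{y} - 6 A C^{2} x^{3} e^{2 y} - 3 B^{2} C x^{2} y^{2} e^{y} - 6 B C^{2} x y e^{2 y} - 3 C^{3} e^{3 y}
  -2·u·u_y = - 2 A B x^{4} - 2 A C x^{3} e^{y} - 2 B^{2} x^{2} y - 2 B C x y e^{y} - 2 B C x e^{y} - 2 C^{2} e^{2 y}
So the left-hand side equals
  - 3 A^{2} C x^{6} e^{y} - 6 A B C x^{4} y e^{y} - 2 A B x^{4} - 6 A C^{2} x^{3} e^{2 y} - 2 A C x^{3} e^{y} - 3 B^{2} C x^{2} y^{2} e^{y} - 2 B^{2} x^{2} y - 6 B C^{2} x y e^{2 y} - 2 B C x y e^{y} - 2 B C x e^{y} - 3 C^{3} e^{3 y} - 2 C^{2} e^{2 y}
This must equal f(x, y) identically; expanded, f = 3 x^{6} e^{y} + 12 x^{4} y e^{y} - 4 x^{4} + 6 x^{3} e^{2 y} - 2 x^{3} e^{y} + 12 x^{2} y^{2} e^{y} - 8 x^{2} y + 12 x y e^{2 y} - 4 x y e^{y} - 4 x e^{y} + 3 e^{3 y} - 2 e^{2 y}.
Matching coefficients of the independent functions:
  [x^{4}]:  - 2 A B = -4
  [x e^{y}, x y e^{y}]:  - 2 B C = -4
  [x^{2} y]:  - 2 B^{2} = -8
  [x^{3} e^{y}]:  - 2 A C = -2
  [x^{3} e^{2 y}]:  - 6 A C^{2} = 6
  [x^{6} e^{y}]:  - 3 A^{2} C = 3
  [x y e^{2 y}]:  - 6 B C^{2} = 12
  [x^{2} y^{2} e^{y}]:  - 3 B^{2} C = 12
  [x^{4} y e^{y}]:  - 6 A B C = 12
  [e^{2 y}]:  - 2 C^{2} = -2
  [e^{3 y}]:  - 3 C^{3} = 3
Solving: A = -1, B = -2, C = -1.
Check against the point condition:
  u(0, 0) = -1  ⟹  C = -1  ✓
Hence u(x, y) = - x^{3} - 2 x y - e^{y}.

Answer: u(x, y) = - x^{3} - 2 x y - e^{y}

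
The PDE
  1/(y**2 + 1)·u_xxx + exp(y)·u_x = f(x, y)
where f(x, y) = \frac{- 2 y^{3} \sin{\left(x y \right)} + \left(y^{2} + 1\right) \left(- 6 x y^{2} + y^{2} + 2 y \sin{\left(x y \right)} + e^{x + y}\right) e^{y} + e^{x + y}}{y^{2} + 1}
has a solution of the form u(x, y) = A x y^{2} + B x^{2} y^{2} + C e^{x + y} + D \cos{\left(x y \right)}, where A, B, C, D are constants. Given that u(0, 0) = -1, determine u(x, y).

Answer: u(x, y) = - 3 x^{2} y^{2} + x y^{2} + e^{x + y} - 2 \cos{\left(x y \right)}

Derivation:
Substitute the ansatz u = A x y^{2} + B x^{2} y^{2} + C e^{x + y} + D \cos{\left(x y \right)} into the left-hand side.
Derivatives of the ansatz:
  u_xxx = C e^{x} e^{y} + D y^{3} \sin{\left(x y \right)}
  u_x = A y^{2} + 2 B x y^{2} + C e^{x} e^{y} - D y \sin{\left(x y \right)}
Term by term:
  1/(y**2 + 1)·u_xxx = \frac{C e^{x} e^{y}}{y^{2} + 1} + \frac{D y^{3} \sin{\left(x y \right)}}{y^{2} + 1}
  exp(y)·u_x = A y^{2} e^{y} + 2 B x y^{2} e^{y} + C e^{x} e^{2 y} - D y e^{y} \sin{\left(x y \right)}
So the left-hand side equals
  A y^{2} e^{y} + 2 B x y^{2} e^{y} + C e^{x} e^{2 y} + \frac{C e^{x} e^{y}}{y^{2} + 1} + \frac{D y^{3} \sin{\left(x y \right)}}{y^{2} + 1} - D y e^{y} \sin{\left(x y \right)}
This must equal f(x, y) identically; expanded, f = - 6 x y^{2} e^{y} - \frac{2 y^{3} \sin{\left(x y \right)}}{y^{2} + 1} + y^{2} e^{y} + 2 y e^{y} \sin{\left(x y \right)} + e^{x} e^{2 y} + \frac{e^{x} e^{y}}{y^{2} + 1}.
Matching coefficients of the independent functions:
  [y^{2} e^{y}]:  A = 1
  [e^{x} e^{2 y}, \frac{e^{x} e^{y}}{y^{2} + 1}]:  C = 1
  [x y^{2} e^{y}]:  2 B = -6
  [y e^{y} \sin{\left(x y \right)}]:  - D = 2
  [\frac{y^{3} \sin{\left(x y \right)}}{y^{2} + 1}]:  D = -2
Solving: A = 1, B = -3, C = 1, D = -2.
Check against the point condition:
  u(0, 0) = -1  ⟹  C + D = -1  ✓
Hence u(x, y) = - 3 x^{2} y^{2} + x y^{2} + e^{x + y} - 2 \cos{\left(x y \right)}.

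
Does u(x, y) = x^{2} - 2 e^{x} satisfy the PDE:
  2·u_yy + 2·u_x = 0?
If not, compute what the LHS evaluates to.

Answer: No, the LHS evaluates to 4 x - 4 e^{x}

Derivation:
Evaluate each term of the left-hand side for u = x^{2} - 2 e^{x}.
Derivatives:
  u_yy = 0
  u_x = 2 x - 2 e^{x}
Terms:
  2·u_yy = 0
  2·u_x = 4 x - 4 e^{x}
Sum: LHS = 4 x - 4 e^{x}
Given right-hand side: 0. Difference LHS − RHS = 4 x - 4 e^{x} ≠ 0, so u is not a solution.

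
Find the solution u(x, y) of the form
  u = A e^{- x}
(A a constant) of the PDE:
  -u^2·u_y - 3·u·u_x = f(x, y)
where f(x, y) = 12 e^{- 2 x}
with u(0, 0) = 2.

Substitute the ansatz u = A e^{- x} into the left-hand side.
Derivatives of the ansatz:
  u_y = 0
  u_x = - A e^{- x}
Term by term:
  -u^2·u_y = 0
  -3·u·u_x = 3 A^{2} e^{- 2 x}
So the left-hand side equals
  3 A^{2} e^{- 2 x}
This must equal f(x, y) = 12 e^{- 2 x} identically.
Matching coefficients of the independent functions:
  [e^{- 2 x}]:  3 A^{2} = 12
These equations allow (A) = (-2) or (2).
Impose the point condition(s):
  u(0, 0) = 2  ⟹  A = 2
Only A = 2 satisfies everything.
Hence u(x, y) = 2 e^{- x}.

Answer: u(x, y) = 2 e^{- x}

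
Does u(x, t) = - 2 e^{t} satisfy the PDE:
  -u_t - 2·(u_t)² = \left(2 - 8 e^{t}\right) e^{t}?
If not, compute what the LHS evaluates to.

Evaluate each term of the left-hand side for u = - 2 e^{t}.
Derivatives:
  u_t = - 2 e^{t}
Terms:
  -u_t = 2 e^{t}
  -2·(u_t)² = - 8 e^{2 t}
Sum: LHS = \left(2 - 8 e^{t}\right) e^{t}
This is exactly the given right-hand side, so u is a solution.

Answer: Yes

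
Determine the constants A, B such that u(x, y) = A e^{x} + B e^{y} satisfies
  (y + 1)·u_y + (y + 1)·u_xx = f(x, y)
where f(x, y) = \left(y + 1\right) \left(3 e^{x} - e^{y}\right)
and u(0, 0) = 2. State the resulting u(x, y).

Substitute the ansatz u = A e^{x} + B e^{y} into the left-hand side.
Derivatives of the ansatz:
  u_y = B e^{y}
  u_xx = A e^{x}
Term by term:
  (y + 1)·u_y = B y e^{y} + B e^{y}
  (y + 1)·u_xx = A y e^{x} + A e^{x}
So the left-hand side equals
  A y e^{x} + A e^{x} + B y e^{y} + B e^{y}
This must equal f(x, y) identically; expanded, f = 3 y e^{x} - y e^{y} + 3 e^{x} - e^{y}.
Matching coefficients of the independent functions:
  [y e^{x}, e^{x}]:  A = 3
  [y e^{y}, e^{y}]:  B = -1
Solving: A = 3, B = -1.
Check against the point condition:
  u(0, 0) = 2  ⟹  A + B = 2  ✓
Hence u(x, y) = 3 e^{x} - e^{y}.

Answer: u(x, y) = 3 e^{x} - e^{y}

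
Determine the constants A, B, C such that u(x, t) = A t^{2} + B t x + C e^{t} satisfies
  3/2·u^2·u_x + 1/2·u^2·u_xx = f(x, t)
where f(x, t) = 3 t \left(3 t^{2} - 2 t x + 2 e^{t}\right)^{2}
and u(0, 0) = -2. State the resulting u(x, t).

Substitute the ansatz u = A t^{2} + B t x + C e^{t} into the left-hand side.
Derivatives of the ansatz:
  u_x = B t
  u_xx = 0
Term by term:
  3/2·u^2·u_x = \frac{3 A^{2} B t^{5}}{2} + 3 A B^{2} t^{4} x + 3 A B C t^{3} e^{t} + \frac{3 B^{3} t^{3} x^{2}}{2} + 3 B^{2} C t^{2} x e^{t} + \frac{3 B C^{2} t e^{2 t}}{2}
  1/2·u^2·u_xx = 0
So the left-hand side equals
  \frac{3 A^{2} B t^{5}}{2} + 3 A B^{2} t^{4} x + 3 A B C t^{3} e^{t} + \frac{3 B^{3} t^{3} x^{2}}{2} + 3 B^{2} C t^{2} x e^{t} + \frac{3 B C^{2} t e^{2 t}}{2}
This must equal f(x, t) identically; expanded, f = 27 t^{5} - 36 t^{4} x + 12 t^{3} x^{2} + 36 t^{3} e^{t} - 24 t^{2} x e^{t} + 12 t e^{2 t}.
Matching coefficients of the independent functions:
  [t^{5}]:  \frac{3 A^{2} B}{2} = 27
  [t e^{2 t}]:  \frac{3 B C^{2}}{2} = 12
  [t^{3} x^{2}]:  \frac{3 B^{3}}{2} = 12
  [t^{3} e^{t}]:  3 A B C = 36
  [t^{4} x]:  3 A B^{2} = -36
  [t^{2} x e^{t}]:  3 B^{2} C = -24
Solving: A = -3, B = 2, C = -2.
Check against the point condition:
  u(0, 0) = -2  ⟹  C = -2  ✓
Hence u(x, t) = - 3 t^{2} + 2 t x - 2 e^{t}.

Answer: u(x, t) = - 3 t^{2} + 2 t x - 2 e^{t}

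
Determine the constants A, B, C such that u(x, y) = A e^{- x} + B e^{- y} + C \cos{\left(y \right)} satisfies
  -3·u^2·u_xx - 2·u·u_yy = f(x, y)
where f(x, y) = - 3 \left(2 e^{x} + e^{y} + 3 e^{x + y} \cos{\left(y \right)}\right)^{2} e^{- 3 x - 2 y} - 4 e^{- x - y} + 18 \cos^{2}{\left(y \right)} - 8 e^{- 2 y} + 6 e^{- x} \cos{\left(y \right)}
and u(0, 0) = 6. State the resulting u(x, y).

Substitute the ansatz u = A e^{- x} + B e^{- y} + C \cos{\left(y \right)} into the left-hand side.
Derivatives of the ansatz:
  u_xx = A e^{- x}
  u_yy = B e^{- y} - C \cos{\left(y \right)}
Term by term:
  -3·u^2·u_xx = - 3 A^{3} e^{- 3 x} - 6 A^{2} B e^{- 2 x} e^{- y} - 6 A^{2} C e^{- 2 x} \cos{\left(y \right)} - 3 A B^{2} e^{- x} e^{- 2 y} - 6 A B C e^{- x} e^{- y} \cos{\left(y \right)} - 3 A C^{2} e^{- x} \cos^{2}{\left(y \right)}
  -2·u·u_yy = - 2 A B e^{- x} e^{- y} + 2 A C e^{- x} \cos{\left(y \right)} - 2 B^{2} e^{- 2 y} + 2 C^{2} \cos^{2}{\left(y \right)}
So the left-hand side equals
  - 3 A^{3} e^{- 3 x} - 6 A^{2} B e^{- 2 x} e^{- y} - 6 A^{2} C e^{- 2 x} \cos{\left(y \right)} - 3 A B^{2} e^{- x} e^{- 2 y} - 6 A B C e^{- x} e^{- y} \cos{\left(y \right)} - 2 A B e^{- x} e^{- y} - 3 A C^{2} e^{- x} \cos^{2}{\left(y \right)} + 2 A C e^{- x} \cos{\left(y \right)} - 2 B^{2} e^{- 2 y} + 2 C^{2} \cos^{2}{\left(y \right)}
This must equal f(x, y) identically; expanded, f = 18 \cos^{2}{\left(y \right)} - 8 e^{- 2 y} - 27 e^{- x} \cos^{2}{\left(y \right)} + 6 e^{- x} \cos{\left(y \right)} - 36 e^{- x} e^{- y} \cos{\left(y \right)} - 4 e^{- x} e^{- y} - 12 e^{- x} e^{- 2 y} - 18 e^{- 2 x} \cos{\left(y \right)} - 12 e^{- 2 x} e^{- y} - 3 e^{- 3 x}.
Matching coefficients of the independent functions:
  [e^{- 2 x} e^{- y}]:  - 6 A^{2} B = -12
  [e^{- 2 x} \cos{\left(y \right)}]:  - 6 A^{2} C = -18
  [e^{- x} e^{- 2 y}]:  - 3 A B^{2} = -12
  [e^{- x} e^{- y}]:  - 2 A B = -4
  [e^{- x} \cos{\left(y \right)}]:  2 A C = 6
  [e^{- x} \cos^{2}{\left(y \right)}]:  - 3 A C^{2} = -27
  [e^{- x} e^{- y} \cos{\left(y \right)}]:  - 6 A B C = -36
  [e^{- 3 x}]:  - 3 A^{3} = -3
  [e^{- 2 y}]:  - 2 B^{2} = -8
  [\cos^{2}{\left(y \right)}]:  2 C^{2} = 18
Solving: A = 1, B = 2, C = 3.
Check against the point condition:
  u(0, 0) = 6  ⟹  A + B + C = 6  ✓
Hence u(x, y) = 3 \cos{\left(y \right)} + 2 e^{- y} + e^{- x}.

Answer: u(x, y) = 3 \cos{\left(y \right)} + 2 e^{- y} + e^{- x}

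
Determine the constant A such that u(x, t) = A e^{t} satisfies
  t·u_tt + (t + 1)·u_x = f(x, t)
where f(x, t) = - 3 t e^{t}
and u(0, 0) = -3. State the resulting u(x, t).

Substitute the ansatz u = A e^{t} into the left-hand side.
Derivatives of the ansatz:
  u_tt = A e^{t}
  u_x = 0
Term by term:
  t·u_tt = A t e^{t}
  (t + 1)·u_x = 0
So the left-hand side equals
  A t e^{t}
This must equal f(x, t) = - 3 t e^{t} identically.
Matching coefficients of the independent functions:
  [t e^{t}]:  A = -3
Solving: A = -3.
Check against the point condition:
  u(0, 0) = -3  ⟹  A = -3  ✓
Hence u(x, t) = - 3 e^{t}.

Answer: u(x, t) = - 3 e^{t}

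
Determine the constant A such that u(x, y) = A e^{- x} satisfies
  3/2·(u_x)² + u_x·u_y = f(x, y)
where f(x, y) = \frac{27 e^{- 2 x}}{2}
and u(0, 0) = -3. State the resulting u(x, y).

Substitute the ansatz u = A e^{- x} into the left-hand side.
Derivatives of the ansatz:
  u_x = - A e^{- x}
  u_y = 0
Term by term:
  3/2·(u_x)² = \frac{3 A^{2} e^{- 2 x}}{2}
  u_x·u_y = 0
So the left-hand side equals
  \frac{3 A^{2} e^{- 2 x}}{2}
This must equal f(x, y) = \frac{27 e^{- 2 x}}{2} identically.
Matching coefficients of the independent functions:
  [e^{- 2 x}]:  \frac{3 A^{2}}{2} = \frac{27}{2}
These equations allow (A) = (-3) or (3).
Impose the point condition(s):
  u(0, 0) = -3  ⟹  A = -3
Only A = -3 satisfies everything.
Hence u(x, y) = - 3 e^{- x}.

Answer: u(x, y) = - 3 e^{- x}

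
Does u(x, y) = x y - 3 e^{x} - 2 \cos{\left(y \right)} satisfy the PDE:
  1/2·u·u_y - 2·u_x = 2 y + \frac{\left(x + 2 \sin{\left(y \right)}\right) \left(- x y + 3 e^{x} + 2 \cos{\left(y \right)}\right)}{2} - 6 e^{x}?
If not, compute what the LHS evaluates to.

Evaluate each term of the left-hand side for u = x y - 3 e^{x} - 2 \cos{\left(y \right)}.
Derivatives:
  u_y = x + 2 \sin{\left(y \right)}
  u_x = y - 3 e^{x}
Terms:
  1/2·u·u_y = - \frac{\left(x + 2 \sin{\left(y \right)}\right) \left(- x y + 3 e^{x} + 2 \cos{\left(y \right)}\right)}{2}
  -2·u_x = - 2 y + 6 e^{x}
Sum: LHS = - 2 y - \frac{\left(x + 2 \sin{\left(y \right)}\right) \left(- x y + 3 e^{x} + 2 \cos{\left(y \right)}\right)}{2} + 6 e^{x}
Given right-hand side: 2 y + \frac{\left(x + 2 \sin{\left(y \right)}\right) \left(- x y + 3 e^{x} + 2 \cos{\left(y \right)}\right)}{2} - 6 e^{x}. Difference LHS − RHS = - 4 y - \left(x + 2 \sin{\left(y \right)}\right) \left(- x y + 3 e^{x} + 2 \cos{\left(y \right)}\right) + 12 e^{x} ≠ 0, so u is not a solution.

Answer: No, the LHS evaluates to - 2 y - \frac{\left(x + 2 \sin{\left(y \right)}\right) \left(- x y + 3 e^{x} + 2 \cos{\left(y \right)}\right)}{2} + 6 e^{x}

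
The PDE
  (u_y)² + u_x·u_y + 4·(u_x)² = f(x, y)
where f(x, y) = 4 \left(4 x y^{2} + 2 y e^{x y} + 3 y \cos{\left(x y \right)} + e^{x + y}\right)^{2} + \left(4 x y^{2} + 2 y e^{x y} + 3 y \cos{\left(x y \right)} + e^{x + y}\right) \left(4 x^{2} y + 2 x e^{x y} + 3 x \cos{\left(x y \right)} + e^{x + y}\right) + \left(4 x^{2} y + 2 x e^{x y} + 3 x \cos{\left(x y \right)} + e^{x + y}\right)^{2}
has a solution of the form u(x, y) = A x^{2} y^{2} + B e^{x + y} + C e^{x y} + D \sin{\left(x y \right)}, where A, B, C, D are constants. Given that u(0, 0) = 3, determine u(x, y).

Answer: u(x, y) = 2 x^{2} y^{2} + 2 e^{x y} + e^{x + y} + 3 \sin{\left(x y \right)}

Derivation:
Substitute the ansatz u = A x^{2} y^{2} + B e^{x + y} + C e^{x y} + D \sin{\left(x y \right)} into the left-hand side.
Derivatives of the ansatz:
  u_y = 2 A x^{2} y + B e^{x} e^{y} + C x e^{x y} + D x \cos{\left(x y \right)}
  u_x = 2 A x y^{2} + B e^{x} e^{y} + C y e^{x y} + D y \cos{\left(x y \right)}
Term by term:
  (u_y)² = 4 A^{2} x^{4} y^{2} + 4 A B x^{2} y e^{x} e^{y} + 4 A C x^{3} y e^{x y} + 4 A D x^{3} y \cos{\left(x y \right)} + B^{2} e^{2 x} e^{2 y} + 2 B C x e^{x} e^{y} e^{x y} + 2 B D x e^{x} e^{y} \cos{\left(x y \right)} + C^{2} x^{2} e^{2 x y} + 2 C D x^{2} e^{x y} \cos{\left(x y \right)} + D^{2} x^{2} \cos^{2}{\left(x y \right)}
  u_x·u_y = 4 A^{2} x^{3} y^{3} + 2 A B x^{2} y e^{x} e^{y} + 2 A B x y^{2} e^{x} e^{y} + 4 A C x^{2} y^{2} e^{x y} + 4 A D x^{2} y^{2} \cos{\left(x y \right)} + B^{2} e^{2 x} e^{2 y} + B C x e^{x} e^{y} e^{x y} + B C y e^{x} e^{y} e^{x y} + B D x e^{x} e^{y} \cos{\left(x y \right)} + B D y e^{x} e^{y} \cos{\left(x y \right)} + C^{2} x y e^{2 x y} + 2 C D x y e^{x y} \cos{\left(x y \right)} + D^{2} x y \cos^{2}{\left(x y \right)}
  4·(u_x)² = 16 A^{2} x^{2} y^{4} + 16 A B x y^{2} e^{x} e^{y} + 16 A C x y^{3} e^{x y} + 16 A D x y^{3} \cos{\left(x y \right)} + 4 B^{2} e^{2 x} e^{2 y} + 8 B C y e^{x} e^{y} e^{x y} + 8 B D y e^{x} e^{y} \cos{\left(x y \right)} + 4 C^{2} y^{2} e^{2 x y} + 8 C D y^{2} e^{x y} \cos{\left(x y \right)} + 4 D^{2} y^{2} \cos^{2}{\left(x y \right)}
Sum these and collect like terms in the independent variables.
This must equal f(x, y) identically; expanded, f = 16 x^{4} y^{2} + 16 x^{3} y^{3} + 16 x^{3} y e^{x y} + 24 x^{3} y \cos{\left(x y \right)} + 64 x^{2} y^{4} + 16 x^{2} y^{2} e^{x y} + 24 x^{2} y^{2} \cos{\left(x y \right)} + 12 x^{2} y e^{x} e^{y} + 4 x^{2} e^{2 x y} + 12 x^{2} e^{x y} \cos{\left(x y \right)} + 9 x^{2} \cos^{2}{\left(x y \right)} + 64 x y^{3} e^{x y} + 96 x y^{3} \cos{\left(x y \right)} + 36 x y^{2} e^{x} e^{y} + 4 x y e^{2 x y} + 12 x y e^{x y} \cos{\left(x y \right)} + 9 x y \cos^{2}{\left(x y \right)} + 6 x e^{x} e^{y} e^{x y} + 9 x e^{x} e^{y} \cos{\left(x y \right)} + 16 y^{2} e^{2 x y} + 48 y^{2} e^{x y} \cos{\left(x y \right)} + 36 y^{2} \cos^{2}{\left(x y \right)} + 18 y e^{x} e^{y} e^{x y} + 27 y e^{x} e^{y} \cos{\left(x y \right)} + 6 e^{2 x} e^{2 y}.
Matching coefficients of the independent functions:
(each divided by its leading coefficient; functions giving the same equation are listed together)
  [x^{2} y^{4}, x^{3} y^{3}, x^{4} y^{2}]:  A^{2} - 4 = 0
  [x^{2} e^{2 x y}, y^{2} e^{2 x y}, x y e^{2 x y}]:  C^{2} - 4 = 0
  [x^{2} \cos^{2}{\left(x y \right)}, y^{2} \cos^{2}{\left(x y \right)}, x y \cos^{2}{\left(x y \right)}]:  D^{2} - 9 = 0
  [e^{2 x} e^{2 y}]:  B^{2} - 1 = 0
  [x y^{3} e^{x y}, x^{2} y^{2} e^{x y}, x^{3} y e^{x y}]:  A C - 4 = 0
  [x y^{3} \cos{\left(x y \right)}, x^{2} y^{2} \cos{\left(x y \right)}, x^{3} y \cos{\left(x y \right)}]:  A D - 6 = 0
  [x^{2} e^{x y} \cos{\left(x y \right)}, y^{2} e^{x y} \cos{\left(x y \right)}, x y e^{x y} \cos{\left(x y \right)}]:  C D - 6 = 0
  [x y^{2} e^{x} e^{y}, x^{2} y e^{x} e^{y}]:  A B - 2 = 0
  [x e^{x} e^{y} e^{x y}, y e^{x} e^{y} e^{x y}]:  B C - 2 = 0
  [x e^{x} e^{y} \cos{\left(x y \right)}, y e^{x} e^{y} \cos{\left(x y \right)}]:  B D - 3 = 0
These equations allow (A, B, C, D) = (-2, -1, -2, -3) or (2, 1, 2, 3).
Impose the point condition(s):
  u(0, 0) = 3  ⟹  B + C = 3
Only A = 2, B = 1, C = 2, D = 3 satisfies everything.
Hence u(x, y) = 2 x^{2} y^{2} + 2 e^{x y} + e^{x + y} + 3 \sin{\left(x y \right)}.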